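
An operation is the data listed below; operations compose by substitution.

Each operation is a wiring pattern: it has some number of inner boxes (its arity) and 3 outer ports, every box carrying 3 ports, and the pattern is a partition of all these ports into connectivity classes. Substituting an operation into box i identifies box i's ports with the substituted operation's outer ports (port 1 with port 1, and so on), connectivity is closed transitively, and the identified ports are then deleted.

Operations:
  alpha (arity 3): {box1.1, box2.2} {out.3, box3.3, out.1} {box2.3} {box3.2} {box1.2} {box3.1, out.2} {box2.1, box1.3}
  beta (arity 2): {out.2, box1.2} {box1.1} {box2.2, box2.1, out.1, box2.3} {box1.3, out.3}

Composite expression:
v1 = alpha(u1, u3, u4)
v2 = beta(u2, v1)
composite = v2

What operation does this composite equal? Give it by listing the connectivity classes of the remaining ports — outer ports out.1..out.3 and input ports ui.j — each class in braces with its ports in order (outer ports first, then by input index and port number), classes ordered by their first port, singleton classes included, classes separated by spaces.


{out.1, u4.1, u4.3} {out.2, u2.2} {out.3, u2.3} {u1.1, u3.2} {u1.2} {u1.3, u3.1} {u2.1} {u3.3} {u4.2}

Two ports join when wires chain via beta-identified ports.
stage alpha: inputs (u1, u3, u4), connectivity {out.1, out.3, u4.3} {out.2, u4.1} {u1.1, u3.2} {u1.2} {u1.3, u3.1} {u3.3} {u4.2}, out.j its boundary
stage beta: inputs (u2, u1, u3, u4), connectivity {out.1, u4.1, u4.3} {out.2, u2.2} {out.3, u2.3} {u1.1, u3.2} {u1.2} {u1.3, u3.1} {u2.1} {u3.3} {u4.2}, out.j its boundary


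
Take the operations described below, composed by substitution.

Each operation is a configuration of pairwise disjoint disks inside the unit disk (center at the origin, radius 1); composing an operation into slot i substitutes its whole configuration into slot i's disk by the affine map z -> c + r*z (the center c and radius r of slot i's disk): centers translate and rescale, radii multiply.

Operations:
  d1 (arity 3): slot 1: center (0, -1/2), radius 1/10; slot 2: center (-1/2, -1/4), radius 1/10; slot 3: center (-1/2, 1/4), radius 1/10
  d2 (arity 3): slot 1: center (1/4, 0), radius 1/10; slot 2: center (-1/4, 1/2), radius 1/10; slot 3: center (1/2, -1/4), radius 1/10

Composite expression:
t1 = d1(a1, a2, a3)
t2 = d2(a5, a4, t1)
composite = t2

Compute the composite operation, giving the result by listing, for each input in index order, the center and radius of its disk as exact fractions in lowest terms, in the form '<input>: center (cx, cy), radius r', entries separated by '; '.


Follow each a-input down from d2: c' goes to c + r*c', radius to r*r'.
input a5: applying the 1 nested substitution gives center (1/4, 0), radius 1/10
input a4: applying the 1 nested substitution gives center (-1/4, 1/2), radius 1/10
input a1: applying the 2 nested substitutions gives center (1/2, -3/10), radius 1/100
input a2: applying the 2 nested substitutions gives center (9/20, -11/40), radius 1/100
input a3: applying the 2 nested substitutions gives center (9/20, -9/40), radius 1/100

a1: center (1/2, -3/10), radius 1/100; a2: center (9/20, -11/40), radius 1/100; a3: center (9/20, -9/40), radius 1/100; a4: center (-1/4, 1/2), radius 1/10; a5: center (1/4, 0), radius 1/10


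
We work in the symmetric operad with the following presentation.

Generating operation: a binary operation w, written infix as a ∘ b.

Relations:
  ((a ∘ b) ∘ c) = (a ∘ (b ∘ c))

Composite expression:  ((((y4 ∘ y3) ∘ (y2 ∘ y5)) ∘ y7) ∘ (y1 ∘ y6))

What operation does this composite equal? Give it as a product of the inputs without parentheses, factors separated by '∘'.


y4 ∘ y3 ∘ y2 ∘ y5 ∘ y7 ∘ y1 ∘ y6

The w-tree's shape is irrelevant; the y-reading-order decides.
(y4 ∘ y3) linearizes to y4 ∘ y3
(y2 ∘ y5) linearizes to y2 ∘ y5
((y4 ∘ y3) ∘ (y2 ∘ y5)) linearizes to y4 ∘ y3 ∘ y2 ∘ y5
(((y4 ∘ y3) ∘ (y2 ∘ y5)) ∘ y7) linearizes to y4 ∘ y3 ∘ y2 ∘ y5 ∘ y7
(y1 ∘ y6) linearizes to y1 ∘ y6
((((y4 ∘ y3) ∘ (y2 ∘ y5)) ∘ y7) ∘ (y1 ∘ y6)) linearizes to y4 ∘ y3 ∘ y2 ∘ y5 ∘ y7 ∘ y1 ∘ y6


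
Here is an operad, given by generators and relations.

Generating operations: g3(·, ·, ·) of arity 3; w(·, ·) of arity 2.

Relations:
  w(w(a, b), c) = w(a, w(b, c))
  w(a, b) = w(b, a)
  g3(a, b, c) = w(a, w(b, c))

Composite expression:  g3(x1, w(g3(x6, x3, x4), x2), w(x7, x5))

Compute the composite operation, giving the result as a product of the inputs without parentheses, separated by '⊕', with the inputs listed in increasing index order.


x1 ⊕ x2 ⊕ x3 ⊕ x4 ⊕ x5 ⊕ x6 ⊕ x7

With g3 associative and commutative, the x-input set is all that matters.
g3(x6, x3, x4) reduces to x6 ⊕ x3 ⊕ x4
w(g3(x6, x3, x4), x2) reduces to x6 ⊕ x3 ⊕ x4 ⊕ x2
w(x7, x5) reduces to x7 ⊕ x5
g3(x1, w(g3(x6, x3, x4), x2), w(x7, x5)) reduces to x1 ⊕ x6 ⊕ x3 ⊕ x4 ⊕ x2 ⊕ x7 ⊕ x5
the factors in increasing index order: x1 ⊕ x2 ⊕ x3 ⊕ x4 ⊕ x5 ⊕ x6 ⊕ x7


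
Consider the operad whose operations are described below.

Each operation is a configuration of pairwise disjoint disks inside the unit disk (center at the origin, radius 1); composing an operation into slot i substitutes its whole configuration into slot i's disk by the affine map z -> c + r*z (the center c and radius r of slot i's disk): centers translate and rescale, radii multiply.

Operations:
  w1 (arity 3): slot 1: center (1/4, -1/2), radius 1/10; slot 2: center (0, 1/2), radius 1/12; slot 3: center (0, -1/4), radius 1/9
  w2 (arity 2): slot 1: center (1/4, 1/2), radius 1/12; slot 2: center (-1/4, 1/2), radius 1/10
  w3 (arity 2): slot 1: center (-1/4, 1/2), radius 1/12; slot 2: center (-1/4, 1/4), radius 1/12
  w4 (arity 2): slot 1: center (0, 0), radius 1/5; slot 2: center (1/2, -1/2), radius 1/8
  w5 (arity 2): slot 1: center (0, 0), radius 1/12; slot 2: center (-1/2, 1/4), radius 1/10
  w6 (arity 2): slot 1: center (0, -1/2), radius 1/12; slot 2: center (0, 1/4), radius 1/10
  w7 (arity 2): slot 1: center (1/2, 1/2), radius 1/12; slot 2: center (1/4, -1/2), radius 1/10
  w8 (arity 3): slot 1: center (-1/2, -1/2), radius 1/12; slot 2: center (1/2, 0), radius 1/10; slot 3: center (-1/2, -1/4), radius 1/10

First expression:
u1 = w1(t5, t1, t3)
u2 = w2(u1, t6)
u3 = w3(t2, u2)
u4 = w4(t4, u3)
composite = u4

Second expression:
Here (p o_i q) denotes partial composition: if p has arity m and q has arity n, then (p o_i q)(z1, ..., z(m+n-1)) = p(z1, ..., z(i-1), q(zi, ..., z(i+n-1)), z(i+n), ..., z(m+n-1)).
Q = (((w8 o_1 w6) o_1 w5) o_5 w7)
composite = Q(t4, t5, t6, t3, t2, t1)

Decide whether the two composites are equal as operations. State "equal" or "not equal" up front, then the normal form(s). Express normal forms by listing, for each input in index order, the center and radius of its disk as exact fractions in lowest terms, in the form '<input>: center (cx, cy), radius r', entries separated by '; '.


not equal — first t1: center (181/384, -1067/2304), radius 1/13824; t2: center (15/32, -7/16), radius 1/96; t3: center (181/384, -2137/4608), radius 1/10368; t4: center (0, 0), radius 1/5; t5: center (2173/4608, -1069/2304), radius 1/11520; t6: center (179/384, -89/192), radius 1/960, second t1: center (-19/40, -3/10), radius 1/100; t2: center (-9/20, -1/5), radius 1/120; t3: center (1/2, 0), radius 1/10; t4: center (-1/2, -13/24), radius 1/1728; t5: center (-145/288, -311/576), radius 1/1440; t6: center (-1/2, -23/48), radius 1/120

The first expression reduces to t1: center (181/384, -1067/2304), radius 1/13824; t2: center (15/32, -7/16), radius 1/96; t3: center (181/384, -2137/4608), radius 1/10368; t4: center (0, 0), radius 1/5; t5: center (2173/4608, -1069/2304), radius 1/11520; t6: center (179/384, -89/192), radius 1/960
The second expression reduces to t1: center (-19/40, -3/10), radius 1/100; t2: center (-9/20, -1/5), radius 1/120; t3: center (1/2, 0), radius 1/10; t4: center (-1/2, -13/24), radius 1/1728; t5: center (-145/288, -311/576), radius 1/1440; t6: center (-1/2, -23/48), radius 1/120
Different reductions; not equal.


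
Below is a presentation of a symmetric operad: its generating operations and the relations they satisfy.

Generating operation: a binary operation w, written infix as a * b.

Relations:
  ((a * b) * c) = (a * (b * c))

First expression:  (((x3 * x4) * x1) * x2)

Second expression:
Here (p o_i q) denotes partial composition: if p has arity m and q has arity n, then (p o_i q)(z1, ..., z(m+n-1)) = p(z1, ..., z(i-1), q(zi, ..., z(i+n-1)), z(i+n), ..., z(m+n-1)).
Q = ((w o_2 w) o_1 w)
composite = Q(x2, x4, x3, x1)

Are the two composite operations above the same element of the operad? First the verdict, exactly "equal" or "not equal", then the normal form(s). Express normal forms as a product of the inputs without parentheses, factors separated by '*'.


not equal; first: x3 * x4 * x1 * x2; second: x2 * x4 * x3 * x1


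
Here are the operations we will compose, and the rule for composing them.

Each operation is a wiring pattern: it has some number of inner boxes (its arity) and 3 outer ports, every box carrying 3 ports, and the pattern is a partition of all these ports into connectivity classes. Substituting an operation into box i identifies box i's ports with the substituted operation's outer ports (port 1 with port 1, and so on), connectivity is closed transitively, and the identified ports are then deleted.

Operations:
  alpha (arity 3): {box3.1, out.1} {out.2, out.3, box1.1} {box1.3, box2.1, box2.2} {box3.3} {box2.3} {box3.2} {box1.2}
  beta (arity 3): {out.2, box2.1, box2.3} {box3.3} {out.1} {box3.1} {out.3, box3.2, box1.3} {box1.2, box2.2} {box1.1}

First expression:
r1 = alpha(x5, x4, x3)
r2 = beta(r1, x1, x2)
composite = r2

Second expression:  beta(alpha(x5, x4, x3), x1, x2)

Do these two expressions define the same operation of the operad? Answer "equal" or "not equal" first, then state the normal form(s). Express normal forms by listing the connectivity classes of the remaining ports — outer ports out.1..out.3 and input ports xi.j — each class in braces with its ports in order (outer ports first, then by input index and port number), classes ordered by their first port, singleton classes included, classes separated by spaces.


The first expression reduces to {out.1} {out.2, x1.1, x1.3} {out.3, x1.2, x2.2, x5.1} {x2.1} {x2.3} {x3.1} {x3.2} {x3.3} {x4.1, x4.2, x5.3} {x4.3} {x5.2}
The second expression reduces to {out.1} {out.2, x1.1, x1.3} {out.3, x1.2, x2.2, x5.1} {x2.1} {x2.3} {x3.1} {x3.2} {x3.3} {x4.1, x4.2, x5.3} {x4.3} {x5.2}
One common form — equal.

equal; the common form is {out.1} {out.2, x1.1, x1.3} {out.3, x1.2, x2.2, x5.1} {x2.1} {x2.3} {x3.1} {x3.2} {x3.3} {x4.1, x4.2, x5.3} {x4.3} {x5.2}


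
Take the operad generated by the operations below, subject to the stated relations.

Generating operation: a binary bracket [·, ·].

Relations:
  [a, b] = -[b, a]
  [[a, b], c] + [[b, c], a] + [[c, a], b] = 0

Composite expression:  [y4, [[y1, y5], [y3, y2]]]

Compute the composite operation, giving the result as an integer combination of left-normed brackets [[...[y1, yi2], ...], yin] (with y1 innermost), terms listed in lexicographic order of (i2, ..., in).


[[[[y1, y5], y2], y3], y4] - [[[[y1, y5], y3], y2], y4]

In the tensor algebra, words opening y1 carry the y1-anchored form.
Composite bracket: [y4, [[y1, y5], [y3, y2]]]
Full expansion: 16 signed words from ab - ba (2^4 = 16).
Words beginning with y1 determine it all:
  sign of y1y5y2y3y4 is +1, so it contributes +[[[[y1, y5], y2], y3], y4]
  sign of y1y5y3y2y4 is -1, so it contributes -[[[[y1, y5], y3], y2], y4]


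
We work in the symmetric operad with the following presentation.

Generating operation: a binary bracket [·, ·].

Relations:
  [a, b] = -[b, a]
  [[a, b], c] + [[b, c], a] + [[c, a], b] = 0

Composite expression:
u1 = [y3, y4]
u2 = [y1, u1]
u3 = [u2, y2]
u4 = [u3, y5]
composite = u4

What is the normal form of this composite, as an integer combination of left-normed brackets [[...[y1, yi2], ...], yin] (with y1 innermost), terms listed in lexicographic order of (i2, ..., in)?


[[[[y1, y3], y4], y2], y5] - [[[[y1, y4], y3], y2], y5]

In the tensor algebra, words opening y1 carry the y1-anchored form.
Composite bracket: [[[y1, [y3, y4]], y2], y5]
Expanding via [a, b] = ab - ba: 16 signed words (2^4 = 16).
Collect the words opening with y1:
  from y1y3y4y2y5, sign +1: term +[[[[y1, y3], y4], y2], y5]
  from y1y4y3y2y5, sign -1: term -[[[[y1, y4], y3], y2], y5]


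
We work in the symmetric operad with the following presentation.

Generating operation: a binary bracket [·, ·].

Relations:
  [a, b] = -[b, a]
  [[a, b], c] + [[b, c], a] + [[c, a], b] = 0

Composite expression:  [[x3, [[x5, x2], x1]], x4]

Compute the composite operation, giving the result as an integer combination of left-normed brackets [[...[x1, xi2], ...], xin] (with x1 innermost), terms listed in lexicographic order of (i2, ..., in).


-[[[[x1, x2], x5], x3], x4] + [[[[x1, x5], x2], x3], x4]

Antisymmetry and Jacobi reduce to x1-anchored left-normed brackets.
Composite bracket: [[x3, [[x5, x2], x1]], x4]
Under [a, b] = ab - ba we get 16 signed associative words (2^4 = 16).
The x1-initial words carry the normal form:
  word x1x2x5x3x4 has sign -1, contributing -[[[[x1, x2], x5], x3], x4]
  word x1x5x2x3x4 has sign +1, contributing +[[[[x1, x5], x2], x3], x4]


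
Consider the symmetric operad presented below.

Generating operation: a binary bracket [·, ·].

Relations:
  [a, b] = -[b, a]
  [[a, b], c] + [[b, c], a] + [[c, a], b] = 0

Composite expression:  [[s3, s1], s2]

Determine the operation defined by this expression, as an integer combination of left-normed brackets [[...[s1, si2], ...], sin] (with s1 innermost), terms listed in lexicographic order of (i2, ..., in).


-[[s1, s3], s2]


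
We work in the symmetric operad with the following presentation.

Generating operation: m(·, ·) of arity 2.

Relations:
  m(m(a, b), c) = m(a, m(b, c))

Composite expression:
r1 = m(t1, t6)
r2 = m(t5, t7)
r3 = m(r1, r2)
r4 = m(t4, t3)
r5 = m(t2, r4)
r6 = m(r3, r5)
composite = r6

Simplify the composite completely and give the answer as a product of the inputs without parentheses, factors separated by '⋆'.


t1 ⋆ t6 ⋆ t5 ⋆ t7 ⋆ t2 ⋆ t4 ⋆ t3

Every regrouping of m is equal, so read the t-inputs in written order.
m(t1, t6) spells out as t1 ⋆ t6
m(t5, t7) spells out as t5 ⋆ t7
m(m(t1, t6), m(t5, t7)) spells out as t1 ⋆ t6 ⋆ t5 ⋆ t7
m(t4, t3) spells out as t4 ⋆ t3
m(t2, m(t4, t3)) spells out as t2 ⋆ t4 ⋆ t3
m(m(m(t1, t6), m(t5, t7)), m(t2, m(t4, t3))) spells out as t1 ⋆ t6 ⋆ t5 ⋆ t7 ⋆ t2 ⋆ t4 ⋆ t3


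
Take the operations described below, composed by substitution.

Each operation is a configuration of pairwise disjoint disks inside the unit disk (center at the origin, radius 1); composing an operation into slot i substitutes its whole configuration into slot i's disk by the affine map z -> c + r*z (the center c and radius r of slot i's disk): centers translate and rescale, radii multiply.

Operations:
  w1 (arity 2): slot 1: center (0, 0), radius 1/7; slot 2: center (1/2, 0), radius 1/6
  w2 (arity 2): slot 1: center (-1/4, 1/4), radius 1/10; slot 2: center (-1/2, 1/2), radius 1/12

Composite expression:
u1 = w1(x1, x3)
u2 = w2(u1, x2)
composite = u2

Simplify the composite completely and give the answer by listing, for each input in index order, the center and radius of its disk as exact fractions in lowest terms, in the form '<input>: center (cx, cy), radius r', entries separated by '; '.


x1: center (-1/4, 1/4), radius 1/70; x2: center (-1/2, 1/2), radius 1/12; x3: center (-1/5, 1/4), radius 1/60

Only the slot chain above each x matters under w2; compose those maps.
x1: after 2 affine steps, its disk has center (-1/4, 1/4), radius 1/70
x3: after 2 affine steps, its disk has center (-1/5, 1/4), radius 1/60
x2: after 1 affine step, its disk has center (-1/2, 1/2), radius 1/12


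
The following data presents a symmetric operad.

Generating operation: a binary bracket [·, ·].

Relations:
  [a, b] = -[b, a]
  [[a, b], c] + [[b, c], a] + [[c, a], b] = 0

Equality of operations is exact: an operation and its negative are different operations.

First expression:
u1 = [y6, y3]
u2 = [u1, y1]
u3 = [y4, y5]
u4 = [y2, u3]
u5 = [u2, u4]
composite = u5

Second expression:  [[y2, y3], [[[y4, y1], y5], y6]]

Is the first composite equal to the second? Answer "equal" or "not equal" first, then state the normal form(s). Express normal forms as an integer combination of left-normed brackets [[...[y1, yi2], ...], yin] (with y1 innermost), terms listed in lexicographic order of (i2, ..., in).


not equal: they reduce to [[[[[y1, y3], y6], y2], y4], y5] - [[[[[y1, y3], y6], y2], y5], y4] - [[[[[y1, y3], y6], y4], y5], y2] + [[[[[y1, y3], y6], y5], y4], y2] - [[[[[y1, y6], y3], y2], y4], y5] + [[[[[y1, y6], y3], y2], y5], y4] + [[[[[y1, y6], y3], y4], y5], y2] - [[[[[y1, y6], y3], y5], y4], y2] and [[[[[y1, y4], y5], y6], y2], y3] - [[[[[y1, y4], y5], y6], y3], y2]

Normal form of the first expression: [[[[[y1, y3], y6], y2], y4], y5] - [[[[[y1, y3], y6], y2], y5], y4] - [[[[[y1, y3], y6], y4], y5], y2] + [[[[[y1, y3], y6], y5], y4], y2] - [[[[[y1, y6], y3], y2], y4], y5] + [[[[[y1, y6], y3], y2], y5], y4] + [[[[[y1, y6], y3], y4], y5], y2] - [[[[[y1, y6], y3], y5], y4], y2]
Normal form of the second expression: [[[[[y1, y4], y5], y6], y2], y3] - [[[[[y1, y4], y5], y6], y3], y2]
They disagree, so not equal.


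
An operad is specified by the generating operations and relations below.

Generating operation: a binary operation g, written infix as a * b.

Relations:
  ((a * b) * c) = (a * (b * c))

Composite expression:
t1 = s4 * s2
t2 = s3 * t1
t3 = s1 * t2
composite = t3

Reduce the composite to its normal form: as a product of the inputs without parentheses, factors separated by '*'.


s1 * s3 * s4 * s2

All parenthesizations of g agree; list the s-inputs left to right.
(s4 * s2) unparenthesizes to s4 * s2
(s3 * (s4 * s2)) unparenthesizes to s3 * s4 * s2
(s1 * (s3 * (s4 * s2))) unparenthesizes to s1 * s3 * s4 * s2


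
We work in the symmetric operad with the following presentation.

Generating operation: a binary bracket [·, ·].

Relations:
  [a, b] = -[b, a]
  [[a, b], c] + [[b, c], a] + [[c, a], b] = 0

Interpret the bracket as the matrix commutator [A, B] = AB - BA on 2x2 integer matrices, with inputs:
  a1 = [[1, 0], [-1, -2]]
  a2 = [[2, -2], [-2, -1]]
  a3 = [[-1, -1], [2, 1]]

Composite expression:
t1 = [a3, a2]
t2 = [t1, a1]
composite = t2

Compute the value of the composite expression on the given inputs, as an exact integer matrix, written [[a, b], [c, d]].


[[-7, -21], [18, 7]]

[a3, a2] = [[6, 7], [2, -6]]
[[a3, a2], a1] = [[-7, -21], [18, 7]]


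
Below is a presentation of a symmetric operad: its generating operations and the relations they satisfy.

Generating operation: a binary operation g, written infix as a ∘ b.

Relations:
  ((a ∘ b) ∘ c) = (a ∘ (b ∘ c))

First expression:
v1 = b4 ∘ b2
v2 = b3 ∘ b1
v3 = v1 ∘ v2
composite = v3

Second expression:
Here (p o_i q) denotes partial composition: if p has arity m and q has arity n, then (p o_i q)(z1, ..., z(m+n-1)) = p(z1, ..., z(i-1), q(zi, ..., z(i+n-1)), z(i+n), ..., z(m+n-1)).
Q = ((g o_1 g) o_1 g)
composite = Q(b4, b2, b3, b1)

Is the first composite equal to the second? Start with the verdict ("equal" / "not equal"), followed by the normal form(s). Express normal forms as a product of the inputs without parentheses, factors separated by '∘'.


Reducing the first expression gives b4 ∘ b2 ∘ b3 ∘ b1
Reducing the second expression gives b4 ∘ b2 ∘ b3 ∘ b1
Same normal form: equal.

equal; both compose to b4 ∘ b2 ∘ b3 ∘ b1


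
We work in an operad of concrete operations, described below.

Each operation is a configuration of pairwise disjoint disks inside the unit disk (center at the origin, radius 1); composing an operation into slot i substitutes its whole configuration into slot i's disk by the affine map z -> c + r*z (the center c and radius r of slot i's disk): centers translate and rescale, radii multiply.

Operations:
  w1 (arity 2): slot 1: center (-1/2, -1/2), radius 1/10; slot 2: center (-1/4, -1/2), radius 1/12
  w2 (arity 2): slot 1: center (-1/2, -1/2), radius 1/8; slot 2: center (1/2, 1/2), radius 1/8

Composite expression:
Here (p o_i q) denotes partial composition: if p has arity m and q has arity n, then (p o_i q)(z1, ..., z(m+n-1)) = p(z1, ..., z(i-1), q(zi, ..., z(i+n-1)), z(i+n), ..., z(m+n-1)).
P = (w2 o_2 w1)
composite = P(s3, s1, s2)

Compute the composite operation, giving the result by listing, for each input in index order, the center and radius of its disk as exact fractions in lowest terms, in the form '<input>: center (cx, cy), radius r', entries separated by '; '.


Only the slot chain above each s matters under w2; compose those maps.
input s3: composing its 1 substitution step yields center (-1/2, -1/2), radius 1/8
input s1: composing its 2 substitution steps yields center (7/16, 7/16), radius 1/80
input s2: composing its 2 substitution steps yields center (15/32, 7/16), radius 1/96

s1: center (7/16, 7/16), radius 1/80; s2: center (15/32, 7/16), radius 1/96; s3: center (-1/2, -1/2), radius 1/8


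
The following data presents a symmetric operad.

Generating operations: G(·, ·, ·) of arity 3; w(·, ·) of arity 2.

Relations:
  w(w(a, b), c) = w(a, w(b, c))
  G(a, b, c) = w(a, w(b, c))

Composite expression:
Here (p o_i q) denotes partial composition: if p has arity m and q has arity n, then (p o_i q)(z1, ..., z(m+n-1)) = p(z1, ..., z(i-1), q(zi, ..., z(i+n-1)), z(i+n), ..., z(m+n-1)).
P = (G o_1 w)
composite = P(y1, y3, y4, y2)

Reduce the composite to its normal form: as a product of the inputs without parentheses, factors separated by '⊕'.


y1 ⊕ y3 ⊕ y4 ⊕ y2


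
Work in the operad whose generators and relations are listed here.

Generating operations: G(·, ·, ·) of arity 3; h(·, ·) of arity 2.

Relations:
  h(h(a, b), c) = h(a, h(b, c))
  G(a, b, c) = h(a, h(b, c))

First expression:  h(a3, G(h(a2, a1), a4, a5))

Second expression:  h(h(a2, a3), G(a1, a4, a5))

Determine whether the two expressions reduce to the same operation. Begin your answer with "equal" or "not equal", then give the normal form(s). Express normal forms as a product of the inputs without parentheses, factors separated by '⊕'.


not equal — first a3 ⊕ a2 ⊕ a1 ⊕ a4 ⊕ a5, second a2 ⊕ a3 ⊕ a1 ⊕ a4 ⊕ a5

Reducing the first expression gives a3 ⊕ a2 ⊕ a1 ⊕ a4 ⊕ a5
Reducing the second expression gives a2 ⊕ a3 ⊕ a1 ⊕ a4 ⊕ a5
Distinct normal forms: not equal.


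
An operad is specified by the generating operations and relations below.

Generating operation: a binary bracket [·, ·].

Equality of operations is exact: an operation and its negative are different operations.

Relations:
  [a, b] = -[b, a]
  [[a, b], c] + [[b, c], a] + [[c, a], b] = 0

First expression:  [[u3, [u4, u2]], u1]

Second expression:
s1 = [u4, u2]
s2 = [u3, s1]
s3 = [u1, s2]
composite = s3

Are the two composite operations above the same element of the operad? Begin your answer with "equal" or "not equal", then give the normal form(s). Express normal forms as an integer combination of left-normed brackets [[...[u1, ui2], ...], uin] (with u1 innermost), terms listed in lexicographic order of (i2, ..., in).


The first expression reduces to -[[[u1, u2], u4], u3] + [[[u1, u3], u2], u4] - [[[u1, u3], u4], u2] + [[[u1, u4], u2], u3]
The second expression reduces to [[[u1, u2], u4], u3] - [[[u1, u3], u2], u4] + [[[u1, u3], u4], u2] - [[[u1, u4], u2], u3]
No match — not equal.

not equal; first: -[[[u1, u2], u4], u3] + [[[u1, u3], u2], u4] - [[[u1, u3], u4], u2] + [[[u1, u4], u2], u3]; second: [[[u1, u2], u4], u3] - [[[u1, u3], u2], u4] + [[[u1, u3], u4], u2] - [[[u1, u4], u2], u3]


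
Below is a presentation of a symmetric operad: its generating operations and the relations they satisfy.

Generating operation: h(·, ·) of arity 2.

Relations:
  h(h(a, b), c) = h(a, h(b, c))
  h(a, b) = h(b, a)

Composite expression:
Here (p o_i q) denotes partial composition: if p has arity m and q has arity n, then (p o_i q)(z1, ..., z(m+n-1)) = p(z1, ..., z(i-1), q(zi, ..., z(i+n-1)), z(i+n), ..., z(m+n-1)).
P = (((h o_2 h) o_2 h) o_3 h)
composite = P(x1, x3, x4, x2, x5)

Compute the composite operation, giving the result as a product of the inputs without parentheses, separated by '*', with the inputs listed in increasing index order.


Both nesting and order wash out for h; what remains is which x's occur.
h(x4, x2) flattens to x4 * x2
h(x3, h(x4, x2)) flattens to x3 * x4 * x2
h(h(x3, h(x4, x2)), x5) flattens to x3 * x4 * x2 * x5
h(x1, h(h(x3, h(x4, x2)), x5)) flattens to x1 * x3 * x4 * x2 * x5
sorting the factors by input index: x1 * x2 * x3 * x4 * x5

x1 * x2 * x3 * x4 * x5


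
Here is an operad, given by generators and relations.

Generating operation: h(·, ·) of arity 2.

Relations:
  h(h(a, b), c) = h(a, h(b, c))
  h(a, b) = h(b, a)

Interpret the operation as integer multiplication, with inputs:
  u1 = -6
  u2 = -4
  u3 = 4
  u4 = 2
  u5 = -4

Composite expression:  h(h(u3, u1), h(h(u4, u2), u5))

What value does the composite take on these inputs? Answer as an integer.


-768

h(u3, u1) = -24
h(u4, u2) = -8
h(h(u4, u2), u5) = 32
h(h(u3, u1), h(h(u4, u2), u5)) = -768


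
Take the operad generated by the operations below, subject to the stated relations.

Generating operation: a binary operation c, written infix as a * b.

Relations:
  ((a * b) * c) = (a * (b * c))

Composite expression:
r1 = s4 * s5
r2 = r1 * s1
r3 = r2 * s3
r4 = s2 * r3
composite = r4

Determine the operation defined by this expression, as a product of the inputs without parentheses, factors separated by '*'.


s2 * s4 * s5 * s1 * s3

Under associativity of c, the answer is the s's in reading order.
(s4 * s5) linearizes to s4 * s5
((s4 * s5) * s1) linearizes to s4 * s5 * s1
(((s4 * s5) * s1) * s3) linearizes to s4 * s5 * s1 * s3
(s2 * (((s4 * s5) * s1) * s3)) linearizes to s2 * s4 * s5 * s1 * s3


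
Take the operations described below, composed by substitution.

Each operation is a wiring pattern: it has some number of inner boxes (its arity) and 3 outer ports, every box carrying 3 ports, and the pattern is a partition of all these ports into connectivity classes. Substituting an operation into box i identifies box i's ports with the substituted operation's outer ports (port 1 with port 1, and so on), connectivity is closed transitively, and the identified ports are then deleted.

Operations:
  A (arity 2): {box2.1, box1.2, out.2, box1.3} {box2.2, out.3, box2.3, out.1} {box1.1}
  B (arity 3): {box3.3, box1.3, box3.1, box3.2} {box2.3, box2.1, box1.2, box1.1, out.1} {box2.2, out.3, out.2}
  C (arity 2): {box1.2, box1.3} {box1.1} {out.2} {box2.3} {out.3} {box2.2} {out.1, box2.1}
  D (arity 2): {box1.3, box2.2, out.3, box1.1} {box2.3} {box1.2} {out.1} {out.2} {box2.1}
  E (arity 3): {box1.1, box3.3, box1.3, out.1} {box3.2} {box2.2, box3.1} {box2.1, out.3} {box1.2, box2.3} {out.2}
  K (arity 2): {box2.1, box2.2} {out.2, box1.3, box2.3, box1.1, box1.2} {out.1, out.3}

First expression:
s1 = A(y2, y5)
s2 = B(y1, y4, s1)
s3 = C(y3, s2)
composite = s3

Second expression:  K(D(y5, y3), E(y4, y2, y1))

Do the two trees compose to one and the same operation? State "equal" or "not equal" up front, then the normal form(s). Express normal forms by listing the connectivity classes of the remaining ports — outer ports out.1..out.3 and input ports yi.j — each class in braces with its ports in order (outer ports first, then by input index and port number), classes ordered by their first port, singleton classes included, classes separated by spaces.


not equal; the first gives {out.1, y1.1, y1.2, y4.1, y4.3} {out.2} {out.3} {y1.3, y2.2, y2.3, y5.1, y5.2, y5.3} {y2.1} {y3.1} {y3.2, y3.3} {y4.2} and the second {out.1, out.3} {out.2, y2.1, y3.2, y5.1, y5.3} {y1.1, y2.2} {y1.2} {y1.3, y4.1, y4.3} {y2.3, y4.2} {y3.1} {y3.3} {y5.2}


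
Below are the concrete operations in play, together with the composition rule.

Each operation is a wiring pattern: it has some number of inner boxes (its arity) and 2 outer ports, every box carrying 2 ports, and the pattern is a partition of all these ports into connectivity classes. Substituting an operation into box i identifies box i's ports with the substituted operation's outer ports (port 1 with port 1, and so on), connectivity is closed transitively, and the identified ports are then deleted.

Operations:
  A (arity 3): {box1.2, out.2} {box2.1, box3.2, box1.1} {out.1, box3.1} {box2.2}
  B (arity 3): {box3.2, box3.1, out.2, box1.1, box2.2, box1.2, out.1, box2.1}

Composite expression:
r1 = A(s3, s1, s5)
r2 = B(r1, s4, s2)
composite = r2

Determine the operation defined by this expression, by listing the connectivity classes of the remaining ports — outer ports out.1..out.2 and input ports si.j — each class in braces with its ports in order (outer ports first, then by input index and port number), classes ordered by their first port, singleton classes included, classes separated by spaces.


Substituting into B glues patterns; closure does the rest.
through A, on inputs (s3, s1, s5): {out.1, s5.1} {out.2, s3.2} {s1.1, s3.1, s5.2} {s1.2} (out.j = stage outer ports)
through B, on inputs (s3, s1, s5, s4, s2): {out.1, out.2, s2.1, s2.2, s3.2, s4.1, s4.2, s5.1} {s1.1, s3.1, s5.2} {s1.2} (out.j = stage outer ports)

{out.1, out.2, s2.1, s2.2, s3.2, s4.1, s4.2, s5.1} {s1.1, s3.1, s5.2} {s1.2}


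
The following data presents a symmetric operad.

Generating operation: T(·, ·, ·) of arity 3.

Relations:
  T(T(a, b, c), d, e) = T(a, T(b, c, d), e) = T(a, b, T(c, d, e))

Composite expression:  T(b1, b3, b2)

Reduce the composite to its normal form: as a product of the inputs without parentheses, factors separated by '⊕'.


b1 ⊕ b3 ⊕ b2

Associativity of T dissolves the nesting; only the b-input order survives.
T(b1, b3, b2) collapses to b1 ⊕ b3 ⊕ b2


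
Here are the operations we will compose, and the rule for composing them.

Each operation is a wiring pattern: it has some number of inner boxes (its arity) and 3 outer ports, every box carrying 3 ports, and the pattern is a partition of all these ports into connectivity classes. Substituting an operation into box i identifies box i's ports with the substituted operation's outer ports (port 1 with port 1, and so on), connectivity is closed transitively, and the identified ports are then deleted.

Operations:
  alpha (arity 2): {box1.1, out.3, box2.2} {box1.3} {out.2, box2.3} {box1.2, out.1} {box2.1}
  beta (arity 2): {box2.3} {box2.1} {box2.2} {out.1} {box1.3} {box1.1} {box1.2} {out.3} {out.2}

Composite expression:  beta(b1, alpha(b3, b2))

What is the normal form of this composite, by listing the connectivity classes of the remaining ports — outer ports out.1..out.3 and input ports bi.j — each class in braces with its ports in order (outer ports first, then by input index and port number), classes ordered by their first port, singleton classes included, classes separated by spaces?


{out.1} {out.2} {out.3} {b1.1} {b1.2} {b1.3} {b2.1} {b2.2, b3.1} {b2.3} {b3.2} {b3.3}


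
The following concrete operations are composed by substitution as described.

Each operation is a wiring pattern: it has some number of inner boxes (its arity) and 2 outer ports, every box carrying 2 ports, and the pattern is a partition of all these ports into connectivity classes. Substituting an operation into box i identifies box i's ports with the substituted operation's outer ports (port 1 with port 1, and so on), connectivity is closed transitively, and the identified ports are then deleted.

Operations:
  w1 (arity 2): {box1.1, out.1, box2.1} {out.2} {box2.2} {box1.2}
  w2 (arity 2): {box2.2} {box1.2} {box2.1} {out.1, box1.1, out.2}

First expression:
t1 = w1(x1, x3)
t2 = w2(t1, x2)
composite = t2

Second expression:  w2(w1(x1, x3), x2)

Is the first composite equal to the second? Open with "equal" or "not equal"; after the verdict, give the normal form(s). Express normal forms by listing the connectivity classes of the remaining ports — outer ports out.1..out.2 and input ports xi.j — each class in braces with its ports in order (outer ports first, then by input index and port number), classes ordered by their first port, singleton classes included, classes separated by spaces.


equal; the common form is {out.1, out.2, x1.1, x3.1} {x1.2} {x2.1} {x2.2} {x3.2}

Normal form of the first expression: {out.1, out.2, x1.1, x3.1} {x1.2} {x2.1} {x2.2} {x3.2}
Normal form of the second expression: {out.1, out.2, x1.1, x3.1} {x1.2} {x2.1} {x2.2} {x3.2}
The forms coincide; equal.


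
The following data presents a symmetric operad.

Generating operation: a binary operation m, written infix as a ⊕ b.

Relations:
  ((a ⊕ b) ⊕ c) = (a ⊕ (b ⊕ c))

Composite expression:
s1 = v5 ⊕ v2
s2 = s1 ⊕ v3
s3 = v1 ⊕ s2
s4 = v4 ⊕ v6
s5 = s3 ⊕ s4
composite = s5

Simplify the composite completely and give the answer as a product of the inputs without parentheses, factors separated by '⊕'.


v1 ⊕ v5 ⊕ v2 ⊕ v3 ⊕ v4 ⊕ v6

Under associativity of m, the answer is the v's in reading order.
(v5 ⊕ v2) flattens to v5 ⊕ v2
((v5 ⊕ v2) ⊕ v3) flattens to v5 ⊕ v2 ⊕ v3
(v1 ⊕ ((v5 ⊕ v2) ⊕ v3)) flattens to v1 ⊕ v5 ⊕ v2 ⊕ v3
(v4 ⊕ v6) flattens to v4 ⊕ v6
((v1 ⊕ ((v5 ⊕ v2) ⊕ v3)) ⊕ (v4 ⊕ v6)) flattens to v1 ⊕ v5 ⊕ v2 ⊕ v3 ⊕ v4 ⊕ v6


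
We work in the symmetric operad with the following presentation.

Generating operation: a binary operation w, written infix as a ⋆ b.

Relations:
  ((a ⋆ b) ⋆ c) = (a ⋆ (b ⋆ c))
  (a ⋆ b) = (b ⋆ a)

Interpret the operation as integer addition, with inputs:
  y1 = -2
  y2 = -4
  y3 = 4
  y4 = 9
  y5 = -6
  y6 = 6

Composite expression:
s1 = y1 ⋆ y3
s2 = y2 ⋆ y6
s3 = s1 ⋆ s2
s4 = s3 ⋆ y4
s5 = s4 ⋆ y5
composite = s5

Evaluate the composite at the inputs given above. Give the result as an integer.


(y1 ⋆ y3) = 2
(y2 ⋆ y6) = 2
((y1 ⋆ y3) ⋆ (y2 ⋆ y6)) = 4
(((y1 ⋆ y3) ⋆ (y2 ⋆ y6)) ⋆ y4) = 13
((((y1 ⋆ y3) ⋆ (y2 ⋆ y6)) ⋆ y4) ⋆ y5) = 7

7


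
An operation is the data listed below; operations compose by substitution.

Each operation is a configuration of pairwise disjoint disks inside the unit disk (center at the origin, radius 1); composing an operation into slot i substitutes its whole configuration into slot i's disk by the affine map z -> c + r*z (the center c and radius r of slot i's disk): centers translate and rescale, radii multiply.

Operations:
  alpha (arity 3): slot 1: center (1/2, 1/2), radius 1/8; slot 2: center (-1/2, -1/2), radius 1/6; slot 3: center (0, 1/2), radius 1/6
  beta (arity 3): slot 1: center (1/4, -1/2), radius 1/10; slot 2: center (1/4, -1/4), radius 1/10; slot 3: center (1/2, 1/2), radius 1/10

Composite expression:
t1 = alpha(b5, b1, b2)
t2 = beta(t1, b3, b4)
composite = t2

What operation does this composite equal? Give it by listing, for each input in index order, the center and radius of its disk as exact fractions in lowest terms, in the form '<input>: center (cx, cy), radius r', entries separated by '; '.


b1: center (1/5, -11/20), radius 1/60; b2: center (1/4, -9/20), radius 1/60; b3: center (1/4, -1/4), radius 1/10; b4: center (1/2, 1/2), radius 1/10; b5: center (3/10, -9/20), radius 1/80

Affine substitution under beta: radii multiply and b-centers shift.
b5: after 2 affine steps, its disk has center (3/10, -9/20), radius 1/80
b1: after 2 affine steps, its disk has center (1/5, -11/20), radius 1/60
b2: after 2 affine steps, its disk has center (1/4, -9/20), radius 1/60
b3: after 1 affine step, its disk has center (1/4, -1/4), radius 1/10
b4: after 1 affine step, its disk has center (1/2, 1/2), radius 1/10


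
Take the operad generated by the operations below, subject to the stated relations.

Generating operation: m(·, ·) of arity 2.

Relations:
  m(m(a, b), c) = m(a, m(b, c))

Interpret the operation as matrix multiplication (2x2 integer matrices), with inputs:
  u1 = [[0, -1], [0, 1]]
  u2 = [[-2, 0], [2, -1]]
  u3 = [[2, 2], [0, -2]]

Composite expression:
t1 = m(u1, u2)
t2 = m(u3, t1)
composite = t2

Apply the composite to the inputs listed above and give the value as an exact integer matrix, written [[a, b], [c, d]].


[[0, 0], [-4, 2]]


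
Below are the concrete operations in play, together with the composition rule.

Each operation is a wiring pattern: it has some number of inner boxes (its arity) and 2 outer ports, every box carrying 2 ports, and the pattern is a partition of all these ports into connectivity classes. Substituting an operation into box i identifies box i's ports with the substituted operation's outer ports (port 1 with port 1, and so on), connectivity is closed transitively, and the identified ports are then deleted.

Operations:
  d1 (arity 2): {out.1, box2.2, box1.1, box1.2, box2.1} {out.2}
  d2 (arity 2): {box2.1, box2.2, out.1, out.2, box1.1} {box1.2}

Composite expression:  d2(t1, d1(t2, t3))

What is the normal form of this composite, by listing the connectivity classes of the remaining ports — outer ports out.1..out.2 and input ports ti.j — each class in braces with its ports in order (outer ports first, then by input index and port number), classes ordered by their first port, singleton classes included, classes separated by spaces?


{out.1, out.2, t1.1, t2.1, t2.2, t3.1, t3.2} {t1.2}


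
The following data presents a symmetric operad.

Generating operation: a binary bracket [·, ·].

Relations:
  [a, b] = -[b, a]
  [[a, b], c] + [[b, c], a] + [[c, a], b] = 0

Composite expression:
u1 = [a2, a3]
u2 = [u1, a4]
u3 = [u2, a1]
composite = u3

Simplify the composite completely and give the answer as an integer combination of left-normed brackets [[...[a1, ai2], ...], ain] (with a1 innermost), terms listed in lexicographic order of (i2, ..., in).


-[[[a1, a2], a3], a4] + [[[a1, a3], a2], a4] + [[[a1, a4], a2], a3] - [[[a1, a4], a3], a2]


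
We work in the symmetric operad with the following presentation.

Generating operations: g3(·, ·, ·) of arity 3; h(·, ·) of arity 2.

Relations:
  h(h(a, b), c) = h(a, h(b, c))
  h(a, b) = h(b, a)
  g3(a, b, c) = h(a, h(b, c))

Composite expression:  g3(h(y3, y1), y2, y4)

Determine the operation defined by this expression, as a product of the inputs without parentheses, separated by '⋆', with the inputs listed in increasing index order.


y1 ⋆ y2 ⋆ y3 ⋆ y4

With g3 associative and commutative, the y-input set is all that matters.
h(y3, y1) collapses to y3 ⋆ y1
g3(h(y3, y1), y2, y4) collapses to y3 ⋆ y1 ⋆ y2 ⋆ y4
rearranged into index order: y1 ⋆ y2 ⋆ y3 ⋆ y4


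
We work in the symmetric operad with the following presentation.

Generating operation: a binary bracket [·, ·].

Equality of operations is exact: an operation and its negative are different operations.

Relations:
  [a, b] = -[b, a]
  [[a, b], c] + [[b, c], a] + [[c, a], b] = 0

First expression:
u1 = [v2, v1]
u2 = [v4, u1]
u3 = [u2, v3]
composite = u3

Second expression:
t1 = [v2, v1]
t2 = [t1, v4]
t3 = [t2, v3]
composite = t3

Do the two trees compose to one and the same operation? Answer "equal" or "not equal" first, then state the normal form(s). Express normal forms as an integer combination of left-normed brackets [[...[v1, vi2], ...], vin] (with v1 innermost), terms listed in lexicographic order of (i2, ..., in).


not equal; first: [[[v1, v2], v4], v3]; second: -[[[v1, v2], v4], v3]

The first composite normalizes to [[[v1, v2], v4], v3]
The second composite normalizes to -[[[v1, v2], v4], v3]
Different reductions; not equal.


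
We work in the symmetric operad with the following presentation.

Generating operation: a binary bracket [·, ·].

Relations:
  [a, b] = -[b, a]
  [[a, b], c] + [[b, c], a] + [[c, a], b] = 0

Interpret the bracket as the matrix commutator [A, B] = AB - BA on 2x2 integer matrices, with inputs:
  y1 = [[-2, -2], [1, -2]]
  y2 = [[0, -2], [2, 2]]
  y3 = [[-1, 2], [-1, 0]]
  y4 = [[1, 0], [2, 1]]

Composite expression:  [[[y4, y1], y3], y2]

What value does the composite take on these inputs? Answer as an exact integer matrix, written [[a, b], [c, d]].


[y4, y1] = [[4, 0], [0, -4]]
[[y4, y1], y3] = [[0, 16], [8, 0]]
[[[y4, y1], y3], y2] = [[48, 32], [-16, -48]]

[[48, 32], [-16, -48]]
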